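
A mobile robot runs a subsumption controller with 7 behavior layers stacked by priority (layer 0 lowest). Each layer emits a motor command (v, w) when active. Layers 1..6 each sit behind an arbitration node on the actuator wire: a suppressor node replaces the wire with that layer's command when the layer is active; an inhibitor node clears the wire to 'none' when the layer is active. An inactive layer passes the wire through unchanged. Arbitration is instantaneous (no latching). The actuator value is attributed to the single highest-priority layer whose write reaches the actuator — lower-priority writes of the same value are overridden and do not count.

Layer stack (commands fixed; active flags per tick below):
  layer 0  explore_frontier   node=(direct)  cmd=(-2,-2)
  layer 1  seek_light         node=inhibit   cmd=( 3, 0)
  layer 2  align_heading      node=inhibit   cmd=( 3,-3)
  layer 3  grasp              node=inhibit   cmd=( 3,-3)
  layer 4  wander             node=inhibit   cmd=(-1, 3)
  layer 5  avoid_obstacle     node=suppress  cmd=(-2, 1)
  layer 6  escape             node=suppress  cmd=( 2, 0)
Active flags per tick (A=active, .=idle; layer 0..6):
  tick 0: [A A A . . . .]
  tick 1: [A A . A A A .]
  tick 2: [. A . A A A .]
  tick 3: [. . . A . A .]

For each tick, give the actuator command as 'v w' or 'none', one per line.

none
-2 1
-2 1
-2 1

tick 0:
  layer 0 (explore_frontier) active — direct: (-2, -2)
  layer 1 (seek_light) active — inhibits: none
  layer 2 (align_heading) active — inhibits: none
  layer 3 (grasp) idle — unchanged: none
  layer 4 (wander) idle — unchanged: none
  layer 5 (avoid_obstacle) idle — unchanged: none
  layer 6 (escape) idle — unchanged: none
  → actuator none
tick 1:
  layer 0 (explore_frontier) active — direct: (-2, -2)
  layer 1 (seek_light) active — inhibits: none
  layer 2 (align_heading) idle — unchanged: none
  layer 3 (grasp) active — inhibits: none
  layer 4 (wander) active — inhibits: none
  layer 5 (avoid_obstacle) active — suppresses: (-2, 1)
  layer 6 (escape) idle — unchanged: (-2, 1)
  → actuator (-2, 1)
tick 2:
  layer 0 (explore_frontier) idle — none
  layer 1 (seek_light) active — inhibits: none
  layer 2 (align_heading) idle — unchanged: none
  layer 3 (grasp) active — inhibits: none
  layer 4 (wander) active — inhibits: none
  layer 5 (avoid_obstacle) active — suppresses: (-2, 1)
  layer 6 (escape) idle — unchanged: (-2, 1)
  → actuator (-2, 1)
tick 3:
  layer 0 (explore_frontier) idle — none
  layer 1 (seek_light) idle — unchanged: none
  layer 2 (align_heading) idle — unchanged: none
  layer 3 (grasp) active — inhibits: none
  layer 4 (wander) idle — unchanged: none
  layer 5 (avoid_obstacle) active — suppresses: (-2, 1)
  layer 6 (escape) idle — unchanged: (-2, 1)
  → actuator (-2, 1)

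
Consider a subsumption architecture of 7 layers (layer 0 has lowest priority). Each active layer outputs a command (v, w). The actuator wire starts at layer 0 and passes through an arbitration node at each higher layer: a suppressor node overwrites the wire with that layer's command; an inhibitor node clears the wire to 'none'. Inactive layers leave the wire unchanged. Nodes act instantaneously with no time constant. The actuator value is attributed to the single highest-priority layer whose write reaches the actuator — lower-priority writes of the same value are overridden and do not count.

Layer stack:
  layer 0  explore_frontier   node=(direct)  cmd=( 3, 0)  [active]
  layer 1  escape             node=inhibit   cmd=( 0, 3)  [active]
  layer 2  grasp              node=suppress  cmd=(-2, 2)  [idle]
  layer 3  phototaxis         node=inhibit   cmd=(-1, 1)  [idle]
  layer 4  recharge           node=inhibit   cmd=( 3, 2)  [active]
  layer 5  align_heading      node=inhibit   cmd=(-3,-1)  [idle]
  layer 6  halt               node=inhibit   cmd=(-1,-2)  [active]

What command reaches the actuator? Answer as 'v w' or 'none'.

layer 0 (explore_frontier) active — direct: (3, 0)
layer 1 (escape) active — inhibits: none
layer 2 (grasp) idle — unchanged: none
layer 3 (phototaxis) idle — unchanged: none
layer 4 (recharge) active — inhibits: none
layer 5 (align_heading) idle — unchanged: none
layer 6 (halt) active — inhibits: none
→ actuator none

none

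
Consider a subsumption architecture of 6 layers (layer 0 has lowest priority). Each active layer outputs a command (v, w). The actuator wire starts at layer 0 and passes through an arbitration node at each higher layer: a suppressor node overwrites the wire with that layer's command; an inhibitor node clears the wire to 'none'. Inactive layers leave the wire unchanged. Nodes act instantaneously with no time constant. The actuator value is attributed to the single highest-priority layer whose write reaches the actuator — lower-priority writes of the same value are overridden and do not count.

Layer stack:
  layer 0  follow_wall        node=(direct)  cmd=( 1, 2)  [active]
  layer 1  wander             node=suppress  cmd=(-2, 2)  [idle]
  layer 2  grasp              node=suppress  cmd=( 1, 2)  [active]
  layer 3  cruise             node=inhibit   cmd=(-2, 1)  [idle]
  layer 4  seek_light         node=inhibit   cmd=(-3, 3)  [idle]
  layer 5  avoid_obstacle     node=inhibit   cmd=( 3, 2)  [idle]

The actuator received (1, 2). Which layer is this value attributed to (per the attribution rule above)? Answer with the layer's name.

[0] follow_wall on; wire := (1, 2)
[1] wander off; pass (1, 2)
[2] grasp on (suppress); wire := (1, 2)
[3] cruise off; pass (1, 2)
[4] seek_light off; pass (1, 2)
[5] avoid_obstacle off; pass (1, 2)
output (1, 2)
last writer: layer 2 = grasp

grasp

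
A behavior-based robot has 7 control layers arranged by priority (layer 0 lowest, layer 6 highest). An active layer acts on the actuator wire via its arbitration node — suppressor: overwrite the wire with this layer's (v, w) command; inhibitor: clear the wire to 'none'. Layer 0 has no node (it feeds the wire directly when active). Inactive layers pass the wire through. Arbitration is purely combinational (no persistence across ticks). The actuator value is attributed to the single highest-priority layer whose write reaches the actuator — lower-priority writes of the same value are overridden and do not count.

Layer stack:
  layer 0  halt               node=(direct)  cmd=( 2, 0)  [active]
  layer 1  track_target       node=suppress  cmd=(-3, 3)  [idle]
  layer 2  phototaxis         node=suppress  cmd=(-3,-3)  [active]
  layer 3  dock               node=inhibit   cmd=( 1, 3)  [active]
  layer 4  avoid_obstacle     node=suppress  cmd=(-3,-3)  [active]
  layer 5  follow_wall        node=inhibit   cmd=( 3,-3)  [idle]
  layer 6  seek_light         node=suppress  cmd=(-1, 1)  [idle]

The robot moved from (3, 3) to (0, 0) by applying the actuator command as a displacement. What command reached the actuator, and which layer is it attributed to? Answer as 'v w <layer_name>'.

-3 -3 avoid_obstacle

displacement = (0, 0) − (3, 3) = (-3, -3)
layer 0 (halt) active — direct: (2, 0)
layer 1 (track_target) idle — unchanged: (2, 0)
layer 2 (phototaxis) active — suppresses: (-3, -3)
layer 3 (dock) active — inhibits: none
layer 4 (avoid_obstacle) active — suppresses: (-3, -3)
layer 5 (follow_wall) idle — unchanged: (-3, -3)
layer 6 (seek_light) idle — unchanged: (-3, -3)
→ actuator (-3, -3) — from layer 4 (avoid_obstacle)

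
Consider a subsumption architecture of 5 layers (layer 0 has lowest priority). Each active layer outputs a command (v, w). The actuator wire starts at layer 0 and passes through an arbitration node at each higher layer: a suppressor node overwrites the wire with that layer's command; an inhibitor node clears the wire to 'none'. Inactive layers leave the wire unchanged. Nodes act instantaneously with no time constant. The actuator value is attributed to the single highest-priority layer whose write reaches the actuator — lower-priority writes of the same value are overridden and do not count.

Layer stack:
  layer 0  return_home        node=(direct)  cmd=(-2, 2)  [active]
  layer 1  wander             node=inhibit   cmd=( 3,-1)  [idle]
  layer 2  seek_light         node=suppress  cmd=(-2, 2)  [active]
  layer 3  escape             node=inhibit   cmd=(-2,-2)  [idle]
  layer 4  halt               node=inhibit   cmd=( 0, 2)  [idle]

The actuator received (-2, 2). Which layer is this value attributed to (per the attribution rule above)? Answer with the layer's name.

layer 0 (return_home) active — direct: (-2, 2)
layer 1 (wander) idle — unchanged: (-2, 2)
layer 2 (seek_light) active — suppresses: (-2, 2)
layer 3 (escape) idle — unchanged: (-2, 2)
layer 4 (halt) idle — unchanged: (-2, 2)
→ actuator (-2, 2)
last writer: layer 2 = seek_light

seek_light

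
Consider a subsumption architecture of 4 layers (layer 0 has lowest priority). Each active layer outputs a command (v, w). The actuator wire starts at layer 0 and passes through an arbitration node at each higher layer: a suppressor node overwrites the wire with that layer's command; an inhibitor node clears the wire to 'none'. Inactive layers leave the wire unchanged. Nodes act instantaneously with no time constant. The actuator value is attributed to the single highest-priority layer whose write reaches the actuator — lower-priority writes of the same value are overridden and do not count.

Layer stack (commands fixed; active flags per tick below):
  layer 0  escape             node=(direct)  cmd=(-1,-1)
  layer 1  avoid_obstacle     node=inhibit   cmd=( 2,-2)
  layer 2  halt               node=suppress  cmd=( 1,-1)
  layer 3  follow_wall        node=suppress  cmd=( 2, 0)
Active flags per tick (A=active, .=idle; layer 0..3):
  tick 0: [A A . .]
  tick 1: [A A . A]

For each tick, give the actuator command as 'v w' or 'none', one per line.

none
2 0

tick 0:
  layer 0 (escape) active — direct: (-1, -1)
  layer 1 (avoid_obstacle) active — inhibits: none
  layer 2 (halt) idle — unchanged: none
  layer 3 (follow_wall) idle — unchanged: none
  → actuator none
tick 1:
  layer 0 (escape) active — direct: (-1, -1)
  layer 1 (avoid_obstacle) active — inhibits: none
  layer 2 (halt) idle — unchanged: none
  layer 3 (follow_wall) active — suppresses: (2, 0)
  → actuator (2, 0)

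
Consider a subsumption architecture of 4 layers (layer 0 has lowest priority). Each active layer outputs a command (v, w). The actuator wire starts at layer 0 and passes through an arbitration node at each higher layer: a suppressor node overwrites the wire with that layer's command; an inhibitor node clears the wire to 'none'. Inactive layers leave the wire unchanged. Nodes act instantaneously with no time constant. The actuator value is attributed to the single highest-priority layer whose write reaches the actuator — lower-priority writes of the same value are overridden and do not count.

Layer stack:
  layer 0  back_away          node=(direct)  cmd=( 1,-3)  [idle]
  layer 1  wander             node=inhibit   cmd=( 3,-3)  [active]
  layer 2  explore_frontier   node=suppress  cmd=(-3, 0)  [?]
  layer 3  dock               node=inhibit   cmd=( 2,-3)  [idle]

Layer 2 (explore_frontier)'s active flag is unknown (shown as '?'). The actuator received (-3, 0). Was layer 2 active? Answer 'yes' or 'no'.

yes

If layer 2 is active=yes:
  actuator would be (-3, 0)
If layer 2 is active=no:
  actuator would be none
Observed (-3, 0), so layer 2 was active.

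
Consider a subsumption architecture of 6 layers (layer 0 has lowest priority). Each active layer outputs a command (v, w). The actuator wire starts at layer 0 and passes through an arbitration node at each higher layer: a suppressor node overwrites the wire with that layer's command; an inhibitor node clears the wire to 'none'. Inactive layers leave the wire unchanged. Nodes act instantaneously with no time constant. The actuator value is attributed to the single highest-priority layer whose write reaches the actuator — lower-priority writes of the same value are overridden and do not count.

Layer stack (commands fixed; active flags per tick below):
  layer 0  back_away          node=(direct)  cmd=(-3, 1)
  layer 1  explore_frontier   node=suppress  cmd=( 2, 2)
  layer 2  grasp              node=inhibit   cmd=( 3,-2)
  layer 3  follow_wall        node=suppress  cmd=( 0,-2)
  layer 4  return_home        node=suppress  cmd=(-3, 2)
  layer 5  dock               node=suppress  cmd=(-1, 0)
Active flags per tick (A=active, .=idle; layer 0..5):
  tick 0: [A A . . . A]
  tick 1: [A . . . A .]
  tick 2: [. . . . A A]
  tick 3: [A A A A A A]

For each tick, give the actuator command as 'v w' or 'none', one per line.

-1 0
-3 2
-1 0
-1 0

tick 0:
  [0] back_away on; wire := (-3, 1)
  [1] explore_frontier on (suppress); wire := (2, 2)
  [2] grasp off; pass (2, 2)
  [3] follow_wall off; pass (2, 2)
  [4] return_home off; pass (2, 2)
  [5] dock on (suppress); wire := (-1, 0)
  output (-1, 0)
tick 1:
  [0] back_away on; wire := (-3, 1)
  [1] explore_frontier off; pass (-3, 1)
  [2] grasp off; pass (-3, 1)
  [3] follow_wall off; pass (-3, 1)
  [4] return_home on (suppress); wire := (-3, 2)
  [5] dock off; pass (-3, 2)
  output (-3, 2)
tick 2:
  [0] back_away off; wire := none
  [1] explore_frontier off; pass none
  [2] grasp off; pass none
  [3] follow_wall off; pass none
  [4] return_home on (suppress); wire := (-3, 2)
  [5] dock on (suppress); wire := (-1, 0)
  output (-1, 0)
tick 3:
  [0] back_away on; wire := (-3, 1)
  [1] explore_frontier on (suppress); wire := (2, 2)
  [2] grasp on (inhibit); wire := none
  [3] follow_wall on (suppress); wire := (0, -2)
  [4] return_home on (suppress); wire := (-3, 2)
  [5] dock on (suppress); wire := (-1, 0)
  output (-1, 0)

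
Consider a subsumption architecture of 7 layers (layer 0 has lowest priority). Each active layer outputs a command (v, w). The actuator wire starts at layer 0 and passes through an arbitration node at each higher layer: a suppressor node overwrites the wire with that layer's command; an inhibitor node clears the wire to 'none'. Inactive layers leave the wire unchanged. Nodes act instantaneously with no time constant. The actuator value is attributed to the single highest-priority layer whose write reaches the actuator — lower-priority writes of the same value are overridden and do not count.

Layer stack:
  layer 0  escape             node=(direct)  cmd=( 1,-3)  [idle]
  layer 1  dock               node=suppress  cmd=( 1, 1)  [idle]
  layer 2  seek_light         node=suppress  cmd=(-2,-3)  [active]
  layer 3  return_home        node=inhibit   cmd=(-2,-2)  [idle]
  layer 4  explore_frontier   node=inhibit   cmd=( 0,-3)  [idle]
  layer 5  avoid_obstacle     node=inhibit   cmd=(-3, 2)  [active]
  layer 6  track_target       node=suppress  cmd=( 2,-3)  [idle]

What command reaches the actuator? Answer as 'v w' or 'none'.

none

[0] escape off; wire := none
[1] dock off; pass none
[2] seek_light on (suppress); wire := (-2, -3)
[3] return_home off; pass (-2, -3)
[4] explore_frontier off; pass (-2, -3)
[5] avoid_obstacle on (inhibit); wire := none
[6] track_target off; pass none
output none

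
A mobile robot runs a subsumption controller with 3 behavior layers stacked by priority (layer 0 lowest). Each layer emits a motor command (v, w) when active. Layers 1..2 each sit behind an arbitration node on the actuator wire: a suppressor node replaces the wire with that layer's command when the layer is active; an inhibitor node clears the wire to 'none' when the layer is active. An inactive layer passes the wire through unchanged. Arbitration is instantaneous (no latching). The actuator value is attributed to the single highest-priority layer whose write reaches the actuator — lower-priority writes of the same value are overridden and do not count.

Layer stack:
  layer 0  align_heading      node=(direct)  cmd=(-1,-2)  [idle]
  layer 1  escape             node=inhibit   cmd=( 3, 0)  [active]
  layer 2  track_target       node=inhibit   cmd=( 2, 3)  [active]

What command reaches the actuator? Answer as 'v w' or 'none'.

none

layer 0 (align_heading) idle — none
layer 1 (escape) active — inhibits: none
layer 2 (track_target) active — inhibits: none
→ actuator none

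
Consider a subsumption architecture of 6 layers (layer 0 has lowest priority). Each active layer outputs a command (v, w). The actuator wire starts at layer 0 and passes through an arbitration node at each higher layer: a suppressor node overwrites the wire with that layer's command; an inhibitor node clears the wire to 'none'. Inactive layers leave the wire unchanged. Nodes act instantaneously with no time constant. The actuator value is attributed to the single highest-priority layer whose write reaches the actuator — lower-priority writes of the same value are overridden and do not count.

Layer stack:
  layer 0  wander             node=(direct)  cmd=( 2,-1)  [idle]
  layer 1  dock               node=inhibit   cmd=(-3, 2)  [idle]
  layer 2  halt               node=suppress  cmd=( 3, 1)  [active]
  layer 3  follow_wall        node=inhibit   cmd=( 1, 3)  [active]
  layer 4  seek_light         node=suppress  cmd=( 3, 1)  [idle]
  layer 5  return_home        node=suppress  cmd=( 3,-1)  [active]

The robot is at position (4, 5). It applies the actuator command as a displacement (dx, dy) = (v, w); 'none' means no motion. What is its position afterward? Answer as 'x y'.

L0 wander: idle → wire = none
L1 dock: idle → wire stays none
L2 halt: active, suppressor → wire = (3, 1)
L3 follow_wall: active, inhibitor → wire = none
L4 seek_light: idle → wire stays none
L5 return_home: active, suppressor → wire = (3, -1)
actuator = (3, -1)
position: (4, 5) + (3, -1) = (7, 4)

7 4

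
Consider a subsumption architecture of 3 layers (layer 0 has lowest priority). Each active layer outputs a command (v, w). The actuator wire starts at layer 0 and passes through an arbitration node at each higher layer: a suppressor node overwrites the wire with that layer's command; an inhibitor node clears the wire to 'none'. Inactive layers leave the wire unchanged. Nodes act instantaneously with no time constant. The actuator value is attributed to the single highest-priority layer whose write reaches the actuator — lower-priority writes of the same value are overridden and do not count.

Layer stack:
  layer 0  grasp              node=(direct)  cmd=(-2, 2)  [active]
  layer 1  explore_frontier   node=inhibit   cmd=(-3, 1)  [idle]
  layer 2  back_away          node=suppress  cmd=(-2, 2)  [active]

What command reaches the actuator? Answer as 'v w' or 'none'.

-2 2

[0] grasp on; wire := (-2, 2)
[1] explore_frontier off; pass (-2, 2)
[2] back_away on (suppress); wire := (-2, 2)
output (-2, 2)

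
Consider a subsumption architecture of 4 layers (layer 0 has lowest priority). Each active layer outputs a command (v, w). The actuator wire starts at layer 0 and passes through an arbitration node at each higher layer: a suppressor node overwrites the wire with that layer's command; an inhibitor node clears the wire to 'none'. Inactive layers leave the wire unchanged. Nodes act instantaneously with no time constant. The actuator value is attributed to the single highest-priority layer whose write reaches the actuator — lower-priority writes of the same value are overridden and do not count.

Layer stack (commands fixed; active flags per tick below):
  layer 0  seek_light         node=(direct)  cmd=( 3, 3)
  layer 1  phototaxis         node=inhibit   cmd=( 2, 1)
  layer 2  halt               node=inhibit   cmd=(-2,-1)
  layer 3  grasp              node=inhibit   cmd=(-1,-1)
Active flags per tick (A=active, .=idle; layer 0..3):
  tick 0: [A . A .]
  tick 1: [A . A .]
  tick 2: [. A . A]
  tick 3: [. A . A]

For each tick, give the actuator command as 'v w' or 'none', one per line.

tick 0:
  L0 seek_light: active, feeds wire = (3, 3)
  L1 phototaxis: idle → wire stays (3, 3)
  L2 halt: active, inhibitor → wire = none
  L3 grasp: idle → wire stays none
  actuator = none
tick 1:
  L0 seek_light: active, feeds wire = (3, 3)
  L1 phototaxis: idle → wire stays (3, 3)
  L2 halt: active, inhibitor → wire = none
  L3 grasp: idle → wire stays none
  actuator = none
tick 2:
  L0 seek_light: idle → wire = none
  L1 phototaxis: active, inhibitor → wire = none
  L2 halt: idle → wire stays none
  L3 grasp: active, inhibitor → wire = none
  actuator = none
tick 3:
  L0 seek_light: idle → wire = none
  L1 phototaxis: active, inhibitor → wire = none
  L2 halt: idle → wire stays none
  L3 grasp: active, inhibitor → wire = none
  actuator = none

none
none
none
none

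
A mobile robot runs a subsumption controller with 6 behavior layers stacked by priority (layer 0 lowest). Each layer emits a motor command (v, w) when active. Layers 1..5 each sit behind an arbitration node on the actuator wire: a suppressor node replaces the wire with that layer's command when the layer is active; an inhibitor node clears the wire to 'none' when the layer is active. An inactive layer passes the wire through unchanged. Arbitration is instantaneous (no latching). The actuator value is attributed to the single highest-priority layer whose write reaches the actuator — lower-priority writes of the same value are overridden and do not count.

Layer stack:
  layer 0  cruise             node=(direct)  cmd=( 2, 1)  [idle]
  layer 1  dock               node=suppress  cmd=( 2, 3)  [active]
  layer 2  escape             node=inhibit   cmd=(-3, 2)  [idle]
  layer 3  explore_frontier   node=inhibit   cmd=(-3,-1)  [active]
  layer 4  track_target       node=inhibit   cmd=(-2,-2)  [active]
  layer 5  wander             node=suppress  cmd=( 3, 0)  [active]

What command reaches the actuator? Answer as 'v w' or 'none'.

layer 0 (cruise) idle — none
layer 1 (dock) active — suppresses: (2, 3)
layer 2 (escape) idle — unchanged: (2, 3)
layer 3 (explore_frontier) active — inhibits: none
layer 4 (track_target) active — inhibits: none
layer 5 (wander) active — suppresses: (3, 0)
→ actuator (3, 0)

3 0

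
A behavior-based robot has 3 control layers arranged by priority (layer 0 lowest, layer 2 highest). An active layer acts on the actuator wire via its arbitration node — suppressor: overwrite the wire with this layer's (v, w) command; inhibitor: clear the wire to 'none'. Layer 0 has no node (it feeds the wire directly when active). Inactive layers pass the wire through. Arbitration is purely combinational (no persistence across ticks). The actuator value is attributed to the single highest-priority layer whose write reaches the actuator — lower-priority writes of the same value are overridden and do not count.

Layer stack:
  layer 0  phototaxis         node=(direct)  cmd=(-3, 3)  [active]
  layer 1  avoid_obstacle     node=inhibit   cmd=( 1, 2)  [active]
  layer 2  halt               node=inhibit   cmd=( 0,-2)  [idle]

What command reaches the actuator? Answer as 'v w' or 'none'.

none

L0 phototaxis: active, feeds wire = (-3, 3)
L1 avoid_obstacle: active, inhibitor → wire = none
L2 halt: idle → wire stays none
actuator = none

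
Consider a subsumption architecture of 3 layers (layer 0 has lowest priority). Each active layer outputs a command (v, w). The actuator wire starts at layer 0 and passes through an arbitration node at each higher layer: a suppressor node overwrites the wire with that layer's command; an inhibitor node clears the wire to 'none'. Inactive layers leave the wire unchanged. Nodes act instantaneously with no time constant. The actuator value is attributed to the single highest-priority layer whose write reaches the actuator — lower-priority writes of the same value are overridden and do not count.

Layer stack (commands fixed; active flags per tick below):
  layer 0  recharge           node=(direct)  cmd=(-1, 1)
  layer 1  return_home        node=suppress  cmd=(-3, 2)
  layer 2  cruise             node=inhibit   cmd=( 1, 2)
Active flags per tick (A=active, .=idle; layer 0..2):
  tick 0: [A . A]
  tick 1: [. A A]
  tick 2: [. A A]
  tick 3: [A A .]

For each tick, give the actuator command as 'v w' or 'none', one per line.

tick 0:
  [0] recharge on; wire := (-1, 1)
  [1] return_home off; pass (-1, 1)
  [2] cruise on (inhibit); wire := none
  output none
tick 1:
  [0] recharge off; wire := none
  [1] return_home on (suppress); wire := (-3, 2)
  [2] cruise on (inhibit); wire := none
  output none
tick 2:
  [0] recharge off; wire := none
  [1] return_home on (suppress); wire := (-3, 2)
  [2] cruise on (inhibit); wire := none
  output none
tick 3:
  [0] recharge on; wire := (-1, 1)
  [1] return_home on (suppress); wire := (-3, 2)
  [2] cruise off; pass (-3, 2)
  output (-3, 2)

none
none
none
-3 2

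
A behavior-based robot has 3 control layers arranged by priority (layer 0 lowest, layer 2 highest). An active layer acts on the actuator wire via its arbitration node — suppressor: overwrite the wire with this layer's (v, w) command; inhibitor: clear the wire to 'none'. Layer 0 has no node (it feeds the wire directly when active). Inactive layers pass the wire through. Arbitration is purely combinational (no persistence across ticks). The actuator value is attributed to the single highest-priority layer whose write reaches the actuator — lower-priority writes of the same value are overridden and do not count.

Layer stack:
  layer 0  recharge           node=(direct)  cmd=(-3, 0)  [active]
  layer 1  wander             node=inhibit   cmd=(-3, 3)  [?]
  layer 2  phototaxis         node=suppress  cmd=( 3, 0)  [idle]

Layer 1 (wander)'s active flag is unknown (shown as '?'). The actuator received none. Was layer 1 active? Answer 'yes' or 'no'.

yes

If layer 1 is active=yes:
  actuator would be none
If layer 1 is active=no:
  actuator would be (-3, 0)
Observed none, so layer 1 was active.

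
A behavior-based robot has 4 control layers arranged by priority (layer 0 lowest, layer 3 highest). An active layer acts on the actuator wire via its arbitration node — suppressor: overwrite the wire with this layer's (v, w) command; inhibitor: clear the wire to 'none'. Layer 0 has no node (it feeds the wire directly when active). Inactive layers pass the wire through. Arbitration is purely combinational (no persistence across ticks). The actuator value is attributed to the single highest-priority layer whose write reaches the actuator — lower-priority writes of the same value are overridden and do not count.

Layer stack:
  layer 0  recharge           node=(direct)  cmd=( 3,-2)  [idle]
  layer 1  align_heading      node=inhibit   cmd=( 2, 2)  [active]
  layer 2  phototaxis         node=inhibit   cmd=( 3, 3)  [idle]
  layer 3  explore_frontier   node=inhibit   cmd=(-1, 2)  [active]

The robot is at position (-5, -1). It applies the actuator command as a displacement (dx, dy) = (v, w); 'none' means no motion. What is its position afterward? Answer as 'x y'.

layer 0 (recharge) idle — none
layer 1 (align_heading) active — inhibits: none
layer 2 (phototaxis) idle — unchanged: none
layer 3 (explore_frontier) active — inhibits: none
→ actuator none
position: (-5, -1) + none = (-5, -1)

-5 -1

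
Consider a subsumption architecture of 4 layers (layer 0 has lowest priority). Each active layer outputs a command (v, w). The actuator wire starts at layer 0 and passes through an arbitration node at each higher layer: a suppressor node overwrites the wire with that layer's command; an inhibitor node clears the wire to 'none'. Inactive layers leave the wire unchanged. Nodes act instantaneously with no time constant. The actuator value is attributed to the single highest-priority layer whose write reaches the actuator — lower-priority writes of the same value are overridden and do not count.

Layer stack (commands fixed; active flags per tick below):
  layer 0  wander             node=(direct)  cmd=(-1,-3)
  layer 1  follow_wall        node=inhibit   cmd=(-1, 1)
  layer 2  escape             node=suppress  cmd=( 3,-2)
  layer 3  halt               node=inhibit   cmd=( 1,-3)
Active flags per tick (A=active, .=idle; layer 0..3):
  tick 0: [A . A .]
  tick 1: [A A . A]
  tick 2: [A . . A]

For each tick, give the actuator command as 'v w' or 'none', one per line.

tick 0:
  L0 wander: active, feeds wire = (-1, -3)
  L1 follow_wall: idle → wire stays (-1, -3)
  L2 escape: active, suppressor → wire = (3, -2)
  L3 halt: idle → wire stays (3, -2)
  actuator = (3, -2)
tick 1:
  L0 wander: active, feeds wire = (-1, -3)
  L1 follow_wall: active, inhibitor → wire = none
  L2 escape: idle → wire stays none
  L3 halt: active, inhibitor → wire = none
  actuator = none
tick 2:
  L0 wander: active, feeds wire = (-1, -3)
  L1 follow_wall: idle → wire stays (-1, -3)
  L2 escape: idle → wire stays (-1, -3)
  L3 halt: active, inhibitor → wire = none
  actuator = none

3 -2
none
none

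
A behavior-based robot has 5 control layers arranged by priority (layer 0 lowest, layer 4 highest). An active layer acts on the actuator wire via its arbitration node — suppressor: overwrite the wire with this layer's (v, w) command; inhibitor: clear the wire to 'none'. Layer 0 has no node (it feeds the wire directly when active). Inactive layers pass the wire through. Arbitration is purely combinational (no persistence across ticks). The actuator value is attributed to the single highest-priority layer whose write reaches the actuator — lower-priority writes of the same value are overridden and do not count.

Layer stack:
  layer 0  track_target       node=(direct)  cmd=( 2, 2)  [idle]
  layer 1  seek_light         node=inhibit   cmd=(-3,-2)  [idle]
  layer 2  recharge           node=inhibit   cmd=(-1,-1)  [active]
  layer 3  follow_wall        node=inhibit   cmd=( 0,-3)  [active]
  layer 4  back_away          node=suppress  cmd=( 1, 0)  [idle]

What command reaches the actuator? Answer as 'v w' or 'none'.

none

[0] track_target off; wire := none
[1] seek_light off; pass none
[2] recharge on (inhibit); wire := none
[3] follow_wall on (inhibit); wire := none
[4] back_away off; pass none
output none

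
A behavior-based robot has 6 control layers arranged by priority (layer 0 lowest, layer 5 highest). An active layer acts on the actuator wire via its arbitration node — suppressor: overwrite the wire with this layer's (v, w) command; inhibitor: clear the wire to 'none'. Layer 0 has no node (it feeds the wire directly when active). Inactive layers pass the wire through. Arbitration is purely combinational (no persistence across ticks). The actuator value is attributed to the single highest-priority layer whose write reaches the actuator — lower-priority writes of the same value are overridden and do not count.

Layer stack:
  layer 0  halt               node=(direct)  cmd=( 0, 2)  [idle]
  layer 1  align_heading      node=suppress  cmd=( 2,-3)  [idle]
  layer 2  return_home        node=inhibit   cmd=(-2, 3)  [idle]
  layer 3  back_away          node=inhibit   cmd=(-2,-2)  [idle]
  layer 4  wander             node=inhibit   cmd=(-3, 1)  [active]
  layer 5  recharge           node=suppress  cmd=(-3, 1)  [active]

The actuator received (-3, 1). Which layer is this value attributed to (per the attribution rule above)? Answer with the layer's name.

recharge

[0] halt off; wire := none
[1] align_heading off; pass none
[2] return_home off; pass none
[3] back_away off; pass none
[4] wander on (inhibit); wire := none
[5] recharge on (suppress); wire := (-3, 1)
output (-3, 1)
last writer: layer 5 = recharge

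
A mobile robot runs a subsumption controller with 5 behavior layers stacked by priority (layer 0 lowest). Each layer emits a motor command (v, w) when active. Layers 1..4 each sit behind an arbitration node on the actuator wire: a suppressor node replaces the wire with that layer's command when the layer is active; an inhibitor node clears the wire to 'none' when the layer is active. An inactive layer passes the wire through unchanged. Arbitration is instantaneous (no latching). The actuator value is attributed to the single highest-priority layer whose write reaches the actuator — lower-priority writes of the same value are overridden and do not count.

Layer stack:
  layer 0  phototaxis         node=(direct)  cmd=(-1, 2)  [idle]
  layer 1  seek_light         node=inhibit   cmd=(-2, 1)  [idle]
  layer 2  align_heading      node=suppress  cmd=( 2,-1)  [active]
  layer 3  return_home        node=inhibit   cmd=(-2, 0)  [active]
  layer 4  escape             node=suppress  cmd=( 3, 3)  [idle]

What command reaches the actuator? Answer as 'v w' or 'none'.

L0 phototaxis: idle → wire = none
L1 seek_light: idle → wire stays none
L2 align_heading: active, suppressor → wire = (2, -1)
L3 return_home: active, inhibitor → wire = none
L4 escape: idle → wire stays none
actuator = none

none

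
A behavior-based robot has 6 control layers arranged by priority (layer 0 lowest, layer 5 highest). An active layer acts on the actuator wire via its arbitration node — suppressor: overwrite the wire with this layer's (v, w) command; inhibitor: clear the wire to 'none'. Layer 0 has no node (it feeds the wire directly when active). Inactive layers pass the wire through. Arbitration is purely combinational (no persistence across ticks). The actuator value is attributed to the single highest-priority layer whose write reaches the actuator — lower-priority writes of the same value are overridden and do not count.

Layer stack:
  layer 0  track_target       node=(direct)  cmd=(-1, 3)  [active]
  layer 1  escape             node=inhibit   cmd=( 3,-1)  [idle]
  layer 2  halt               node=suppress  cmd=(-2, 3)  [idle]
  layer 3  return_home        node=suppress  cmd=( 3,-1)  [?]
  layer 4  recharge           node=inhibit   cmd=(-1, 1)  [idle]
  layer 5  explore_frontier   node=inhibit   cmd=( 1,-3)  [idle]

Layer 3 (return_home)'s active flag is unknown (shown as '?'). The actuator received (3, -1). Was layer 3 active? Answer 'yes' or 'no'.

yes

If layer 3 is active=yes:
  actuator would be (3, -1)
If layer 3 is active=no:
  actuator would be (-1, 3)
Observed (3, -1), so layer 3 was active.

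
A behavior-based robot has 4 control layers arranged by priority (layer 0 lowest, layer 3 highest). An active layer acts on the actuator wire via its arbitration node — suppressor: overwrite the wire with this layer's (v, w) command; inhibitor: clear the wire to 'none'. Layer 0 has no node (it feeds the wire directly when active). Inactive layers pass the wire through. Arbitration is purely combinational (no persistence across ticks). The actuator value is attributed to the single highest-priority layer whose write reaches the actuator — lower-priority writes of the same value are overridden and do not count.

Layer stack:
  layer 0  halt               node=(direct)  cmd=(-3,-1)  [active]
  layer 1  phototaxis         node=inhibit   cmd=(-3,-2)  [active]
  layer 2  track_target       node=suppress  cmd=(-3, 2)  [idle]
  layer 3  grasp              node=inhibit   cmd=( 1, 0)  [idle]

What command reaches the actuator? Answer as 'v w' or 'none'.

none

layer 0 (halt) active — direct: (-3, -1)
layer 1 (phototaxis) active — inhibits: none
layer 2 (track_target) idle — unchanged: none
layer 3 (grasp) idle — unchanged: none
→ actuator none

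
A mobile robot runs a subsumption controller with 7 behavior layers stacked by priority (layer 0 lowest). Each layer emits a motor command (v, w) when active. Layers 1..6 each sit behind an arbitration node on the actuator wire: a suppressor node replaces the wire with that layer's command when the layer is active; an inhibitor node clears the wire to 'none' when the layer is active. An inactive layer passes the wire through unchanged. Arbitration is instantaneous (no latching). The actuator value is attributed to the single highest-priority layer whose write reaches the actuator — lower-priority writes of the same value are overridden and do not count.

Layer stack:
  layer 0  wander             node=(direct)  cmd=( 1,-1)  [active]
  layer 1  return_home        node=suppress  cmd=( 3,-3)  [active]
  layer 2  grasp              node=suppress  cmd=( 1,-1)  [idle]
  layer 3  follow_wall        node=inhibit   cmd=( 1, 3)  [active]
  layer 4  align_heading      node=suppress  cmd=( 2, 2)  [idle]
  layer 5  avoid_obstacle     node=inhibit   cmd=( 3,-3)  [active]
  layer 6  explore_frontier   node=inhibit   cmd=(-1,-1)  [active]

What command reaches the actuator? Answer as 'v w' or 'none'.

none

[0] wander on; wire := (1, -1)
[1] return_home on (suppress); wire := (3, -3)
[2] grasp off; pass (3, -3)
[3] follow_wall on (inhibit); wire := none
[4] align_heading off; pass none
[5] avoid_obstacle on (inhibit); wire := none
[6] explore_frontier on (inhibit); wire := none
output none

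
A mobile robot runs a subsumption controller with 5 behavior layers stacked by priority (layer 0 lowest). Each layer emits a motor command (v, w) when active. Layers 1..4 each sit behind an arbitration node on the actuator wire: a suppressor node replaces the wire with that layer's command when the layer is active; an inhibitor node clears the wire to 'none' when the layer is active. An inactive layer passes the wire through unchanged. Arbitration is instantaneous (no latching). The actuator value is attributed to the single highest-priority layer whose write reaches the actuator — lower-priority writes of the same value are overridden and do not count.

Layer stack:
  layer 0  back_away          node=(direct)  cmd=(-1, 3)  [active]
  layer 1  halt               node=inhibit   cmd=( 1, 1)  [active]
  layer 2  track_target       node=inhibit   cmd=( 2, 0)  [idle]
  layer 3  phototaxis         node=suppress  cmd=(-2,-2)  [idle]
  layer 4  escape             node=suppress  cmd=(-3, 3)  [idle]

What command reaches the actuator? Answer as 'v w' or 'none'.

L0 back_away: active, feeds wire = (-1, 3)
L1 halt: active, inhibitor → wire = none
L2 track_target: idle → wire stays none
L3 phototaxis: idle → wire stays none
L4 escape: idle → wire stays none
actuator = none

none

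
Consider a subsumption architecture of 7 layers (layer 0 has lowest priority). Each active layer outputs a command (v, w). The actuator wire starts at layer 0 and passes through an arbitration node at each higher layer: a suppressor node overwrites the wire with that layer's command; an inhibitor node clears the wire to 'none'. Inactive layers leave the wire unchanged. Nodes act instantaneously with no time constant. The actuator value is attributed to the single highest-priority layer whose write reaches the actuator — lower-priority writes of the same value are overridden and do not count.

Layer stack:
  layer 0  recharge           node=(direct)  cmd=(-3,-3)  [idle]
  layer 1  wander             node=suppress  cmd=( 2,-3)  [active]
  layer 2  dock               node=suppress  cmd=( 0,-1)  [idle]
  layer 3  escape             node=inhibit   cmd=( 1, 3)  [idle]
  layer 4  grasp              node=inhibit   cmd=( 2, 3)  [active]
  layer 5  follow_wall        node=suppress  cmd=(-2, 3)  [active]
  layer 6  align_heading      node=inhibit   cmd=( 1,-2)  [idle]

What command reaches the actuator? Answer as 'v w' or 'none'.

-2 3

L0 recharge: idle → wire = none
L1 wander: active, suppressor → wire = (2, -3)
L2 dock: idle → wire stays (2, -3)
L3 escape: idle → wire stays (2, -3)
L4 grasp: active, inhibitor → wire = none
L5 follow_wall: active, suppressor → wire = (-2, 3)
L6 align_heading: idle → wire stays (-2, 3)
actuator = (-2, 3)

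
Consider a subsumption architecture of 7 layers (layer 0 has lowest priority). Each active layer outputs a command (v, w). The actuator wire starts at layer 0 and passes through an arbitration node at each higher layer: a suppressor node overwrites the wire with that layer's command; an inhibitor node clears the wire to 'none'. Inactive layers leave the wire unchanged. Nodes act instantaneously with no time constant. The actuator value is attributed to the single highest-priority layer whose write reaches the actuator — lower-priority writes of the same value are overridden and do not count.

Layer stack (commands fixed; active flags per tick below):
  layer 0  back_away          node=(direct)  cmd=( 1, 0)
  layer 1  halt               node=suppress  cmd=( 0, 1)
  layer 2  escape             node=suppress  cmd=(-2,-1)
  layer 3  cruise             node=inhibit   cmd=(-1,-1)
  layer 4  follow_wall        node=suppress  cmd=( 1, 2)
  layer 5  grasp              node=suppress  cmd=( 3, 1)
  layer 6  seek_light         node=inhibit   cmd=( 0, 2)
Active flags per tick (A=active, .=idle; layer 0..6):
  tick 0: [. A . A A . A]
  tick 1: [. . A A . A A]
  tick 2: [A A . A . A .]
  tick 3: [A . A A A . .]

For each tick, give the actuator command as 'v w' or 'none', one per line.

none
none
3 1
1 2

tick 0:
  [0] back_away off; wire := none
  [1] halt on (suppress); wire := (0, 1)
  [2] escape off; pass (0, 1)
  [3] cruise on (inhibit); wire := none
  [4] follow_wall on (suppress); wire := (1, 2)
  [5] grasp off; pass (1, 2)
  [6] seek_light on (inhibit); wire := none
  output none
tick 1:
  [0] back_away off; wire := none
  [1] halt off; pass none
  [2] escape on (suppress); wire := (-2, -1)
  [3] cruise on (inhibit); wire := none
  [4] follow_wall off; pass none
  [5] grasp on (suppress); wire := (3, 1)
  [6] seek_light on (inhibit); wire := none
  output none
tick 2:
  [0] back_away on; wire := (1, 0)
  [1] halt on (suppress); wire := (0, 1)
  [2] escape off; pass (0, 1)
  [3] cruise on (inhibit); wire := none
  [4] follow_wall off; pass none
  [5] grasp on (suppress); wire := (3, 1)
  [6] seek_light off; pass (3, 1)
  output (3, 1)
tick 3:
  [0] back_away on; wire := (1, 0)
  [1] halt off; pass (1, 0)
  [2] escape on (suppress); wire := (-2, -1)
  [3] cruise on (inhibit); wire := none
  [4] follow_wall on (suppress); wire := (1, 2)
  [5] grasp off; pass (1, 2)
  [6] seek_light off; pass (1, 2)
  output (1, 2)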